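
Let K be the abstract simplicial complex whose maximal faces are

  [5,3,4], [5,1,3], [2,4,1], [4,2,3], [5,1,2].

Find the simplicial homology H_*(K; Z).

H_0 ≅ Z,  H_1 ≅ Z,  H_2 = 0.

We work with the vertex ordering 1 < 2 < 3 < 4 < 5. The simplices of K, each written with vertices in increasing order, are:

  0-simplices (5): [1], [2], [3], [4], [5]
  1-simplices (10): [1,2], [1,3], [1,4], [1,5], [2,3], [2,4], [2,5], [3,4], [3,5], [4,5]
  2-simplices (5): [1,2,4], [1,2,5], [1,3,5], [2,3,4], [3,4,5]

so the chain groups are C_0 ≅ Z^5, C_1 ≅ Z^10, C_2 ≅ Z^5.

The boundary map ∂_1: C_1 → C_0 maps an edge to its endpoints' difference, ∂[p,q] = q − p. For instance
  ∂[1,3] = [3] − [1].
As a 5×10 matrix over Z this has rank 4, with invariant factors (1,1,1,1).

The boundary map ∂_2: C_2 → C_1 sends each 2-simplex [p,q,r] to [q,r] − [p,r] + [p,q]. For instance
  ∂[1,3,5] = [3,5] − [1,5] + [1,3],
  ∂[3,4,5] = [4,5] − [3,5] + [3,4].
As a 10×5 matrix over Z this has rank 5, with invariant factors (1,1,1,1,1).

Computing H_k = (kernel of ∂_k) / (image of ∂_{k+1}):

  H_0: rank C_0 − rank ∂_1 = 5 − 4 = 1, and the invariant factors of ∂_1 are all 1, so H_0 ≅ Z.
  H_1: rank ker ∂_1 − rank ∂_2 = (10 − 4) − 5 = 1, and the invariant factors of ∂_2 are all 1, so H_1 ≅ Z.
  H_2: rank ker ∂_2 − rank ∂_3 = (5 − 5) − 0 = 0, and there is no ∂_3, so H_2 ≅ 0.

(K is a triangulation of the Möbius band.)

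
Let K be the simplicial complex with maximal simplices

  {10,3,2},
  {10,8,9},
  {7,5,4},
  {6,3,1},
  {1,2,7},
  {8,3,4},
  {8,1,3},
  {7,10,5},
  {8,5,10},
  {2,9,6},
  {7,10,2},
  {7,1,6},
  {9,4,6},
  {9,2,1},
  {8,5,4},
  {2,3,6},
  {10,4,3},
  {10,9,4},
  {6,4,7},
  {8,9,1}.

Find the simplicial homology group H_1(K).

K has 10 vertices, 30 edges, 20 triangles.
rank ∂_1 = 9, rank ∂_2 = 20 ⇒ b_1 = 30 − 9 − 20 = 1; ∂_2 has invariant factor(s) [2] giving torsion. So H_1 = Z ⊕ Z/2.

H_1 ≅ Z ⊕ Z/2.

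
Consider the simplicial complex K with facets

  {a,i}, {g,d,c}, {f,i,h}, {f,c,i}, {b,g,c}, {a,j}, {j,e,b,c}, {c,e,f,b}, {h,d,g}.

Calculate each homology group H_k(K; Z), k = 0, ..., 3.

H_0 = Z,  H_1 = Z^2,  H_2 = 0,  H_3 = 0.

K has 10 vertices, 21 edges, 12 triangles, 2 3-simplices.
rank ∂_0 = 0, rank ∂_1 = 9 ⇒ b_0 = 10 − 0 − 9 = 1; all invariant factors of ∂_1 are 1 so no torsion. So H_0 = Z.
rank ∂_1 = 9, rank ∂_2 = 10 ⇒ b_1 = 21 − 9 − 10 = 2; all invariant factors of ∂_2 are 1 so no torsion. So H_1 = Z^2.
rank ∂_2 = 10, rank ∂_3 = 2 ⇒ b_2 = 12 − 10 − 2 = 0; all invariant factors of ∂_3 are 1 so no torsion. So H_2 = 0.
rank ∂_3 = 2, rank ∂_4 = 0 ⇒ b_3 = 2 − 2 − 0 = 0. So H_3 = 0.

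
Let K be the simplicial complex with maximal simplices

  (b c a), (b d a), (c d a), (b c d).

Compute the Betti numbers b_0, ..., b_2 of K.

b_0 = 1, b_1 = 0, b_2 = 1.

Fix the vertex order a < b < c < d and write every simplex with vertices in increasing order. Then dim K = 2 and the simplices of K are:

  0-simplices (4): a, b, c, d
  1-simplices (6): ab, ac, ad, bc, bd, cd
  2-simplices (4): abc, abd, acd, bcd

Hence C_0 ≅ Z^4, C_1 ≅ Z^6, C_2 ≅ Z^4.

∂_1: C_1 → C_0 is given by ∂[p,q] = [q] − [p]. For instance
  ∂bc = c − b.
The 4×6 boundary matrix has rank 3 and Smith normal form diag(1,1,1).

Boundary ∂_2: C_2 → C_1 maps a triangle to the signed sum of its edges. For instance
  ∂abd = bd − ad + ab,
  ∂bcd = cd − bd + bc.
This gives a 6×4 integer matrix of rank 3; reducing to Smith normal form yields diagonal entries (1,1,1).

Reading off H_k = ker ∂_k / im ∂_{k+1}:

  H_0: rank C_0 − rank ∂_1 = 4 − 3 = 1, and the invariant factors of ∂_1 are all 1, so H_0 = Z.
  H_1: rank ker ∂_1 − rank ∂_2 = (6 − 3) − 3 = 0, and the invariant factors of ∂_2 are all 1, so H_1 = 0.
  H_2: rank ker ∂_2 − rank ∂_3 = (4 − 3) − 0 = 1, and there is no ∂_3, so H_2 = Z.

As a check, the Euler characteristic is 4 − 6 + 4 = 2, which agrees with 1 − 0 + 1 = 2.

Hence the Betti numbers are b_0 = 1, b_1 = 0, b_2 = 1.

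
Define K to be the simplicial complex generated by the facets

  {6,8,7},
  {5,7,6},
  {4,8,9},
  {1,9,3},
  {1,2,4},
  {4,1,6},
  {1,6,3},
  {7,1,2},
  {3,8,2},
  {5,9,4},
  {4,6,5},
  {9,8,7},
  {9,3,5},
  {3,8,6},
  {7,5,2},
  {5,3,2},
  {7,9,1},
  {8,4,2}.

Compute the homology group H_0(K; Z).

H_0 ≅ Z.

Fix the vertex order 1 < 2 < 3 < 4 < 5 < 6 < 7 < 8 < 9 and write every simplex with vertices in increasing order. Then dim K = 2 and the simplices of K are:

  0-simplices (9): [1], [2], [3], [4], [5], [6], [7], [8], [9]
  1-simplices (27): (27 of them)
  2-simplices (18): [1,2,4], [1,2,7], [1,3,6], [1,3,9], [1,4,6], [1,7,9], [2,3,5], [2,3,8], [2,4,8], [2,5,7], [3,5,9], [3,6,8], [4,5,6], [4,5,9], [4,8,9], [5,6,7], [6,7,8], [7,8,9]

so the chain groups are C_0 ≅ Z^9, C_1 ≅ Z^27, C_2 ≅ Z^18.

The boundary map ∂_1: C_1 → C_0 maps an edge to its endpoints' difference, ∂[p,q] = q − p.
The 9×27 boundary matrix has rank 8 and Smith normal form diag(1,1,1,1,1,1,1,1).

Boundary ∂_2: C_2 → C_1 maps a triangle to the signed sum of its edges. For instance
  ∂[1,2,4] = [2,4] − [1,4] + [1,2],
  ∂[4,5,6] = [5,6] − [4,6] + [4,5].
The resulting 27×18 matrix has rank 17, and its Smith normal form has invariant factors (1,1,1,1,1,1,1,1,1,1,1,1,1,1,1,1,1).

Computing H_k = (kernel of ∂_k) / (image of ∂_{k+1}):

  H_0: rank C_0 − rank ∂_1 = 9 − 8 = 1, and the invariant factors of ∂_1 are all 1, so H_0 = Z.

(K is a triangulation of the torus T^2.)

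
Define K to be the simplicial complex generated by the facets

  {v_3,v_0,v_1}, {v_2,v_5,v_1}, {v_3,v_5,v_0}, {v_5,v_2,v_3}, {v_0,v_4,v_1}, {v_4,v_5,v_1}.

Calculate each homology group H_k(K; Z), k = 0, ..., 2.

We work with the vertex ordering v_0 < v_1 < v_2 < v_3 < v_4 < v_5. The simplices of K, each written with vertices in increasing order, are:

  0-simplices (6): [v_0], [v_1], [v_2], [v_3], [v_4], [v_5]
  1-simplices (12): [v_0,v_1], [v_0,v_3], [v_0,v_4], [v_0,v_5], [v_1,v_2], [v_1,v_3], [v_1,v_4], [v_1,v_5], [v_2,v_3], [v_2,v_5], [v_3,v_5], [v_4,v_5]
  2-simplices (6): [v_0,v_1,v_3], [v_0,v_1,v_4], [v_0,v_3,v_5], [v_1,v_2,v_5], [v_1,v_4,v_5], [v_2,v_3,v_5]

Hence C_0 ≅ Z^6, C_1 ≅ Z^12, C_2 ≅ Z^6.

∂_1: C_1 → C_0 maps an edge to its endpoints' difference, ∂[p,q] = q − p. For instance
  ∂[v_0,v_4] = [v_4] − [v_0].
As a 6×12 matrix over Z this has rank 5, with invariant factors (1,1,1,1,1).

Boundary ∂_2: C_2 → C_1 acts by ∂[p,q,r] = [q,r] − [p,r] + [p,q]. For instance
  ∂[v_2,v_3,v_5] = [v_3,v_5] − [v_2,v_5] + [v_2,v_3],
  ∂[v_0,v_1,v_4] = [v_1,v_4] − [v_0,v_4] + [v_0,v_1].
The 12×6 boundary matrix has rank 6 and Smith normal form diag(1,1,1,1,1,1).

Computing H_k = (kernel of ∂_k) / (image of ∂_{k+1}):

  H_0: rank C_0 − rank ∂_1 = 6 − 5 = 1, and the invariant factors of ∂_1 are all 1, so H_0 ≅ Z.
  H_1: rank ker ∂_1 − rank ∂_2 = (12 − 5) − 6 = 1, and the invariant factors of ∂_2 are all 1, so H_1 ≅ Z.
  H_2: rank ker ∂_2 − rank ∂_3 = (6 − 6) − 0 = 0, and there is no ∂_3, so H_2 ≅ 0.

H_0 ≅ Z,  H_1 ≅ Z,  H_2 = 0.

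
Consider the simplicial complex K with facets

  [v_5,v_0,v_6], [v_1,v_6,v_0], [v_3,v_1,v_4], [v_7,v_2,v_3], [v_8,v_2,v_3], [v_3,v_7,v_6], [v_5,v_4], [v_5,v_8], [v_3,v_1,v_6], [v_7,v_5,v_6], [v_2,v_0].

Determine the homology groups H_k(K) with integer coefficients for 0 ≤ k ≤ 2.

H_0 ≅ Z,  H_1 ≅ Z^3,  H_2 = 0.

Take the total order v_0 < v_1 < v_2 < v_3 < v_4 < v_5 < v_6 < v_7 < v_8 on the vertex set. Then K (dimension 2) consists of the simplices:

  0-simplices (9): [v_0], [v_1], [v_2], [v_3], [v_4], [v_5], [v_6], [v_7], [v_8]
  1-simplices (19): (19 of them)
  2-simplices (8): [v_0,v_1,v_6], [v_0,v_5,v_6], [v_1,v_3,v_4], [v_1,v_3,v_6], [v_2,v_3,v_7], [v_2,v_3,v_8], [v_3,v_6,v_7], [v_5,v_6,v_7]

Hence C_0 ≅ Z^9, C_1 ≅ Z^19, C_2 ≅ Z^8.

∂_1: C_1 → C_0 maps an edge to its endpoints' difference, ∂[p,q] = q − p.
As a 9×19 matrix over Z this has rank 8, with invariant factors (1,1,1,1,1,1,1,1).

The boundary map ∂_2: C_2 → C_1 acts by ∂[p,q,r] = [q,r] − [p,r] + [p,q]. For instance
  ∂[v_3,v_6,v_7] = [v_6,v_7] − [v_3,v_7] + [v_3,v_6],
  ∂[v_5,v_6,v_7] = [v_6,v_7] − [v_5,v_7] + [v_5,v_6].
The resulting 19×8 matrix has rank 8, and its Smith normal form has invariant factors (1,1,1,1,1,1,1,1).

Reading off H_k = ker ∂_k / im ∂_{k+1}:

  H_0: rank C_0 − rank ∂_1 = 9 − 8 = 1, and the invariant factors of ∂_1 are all 1, so H_0 = Z.
  H_1: rank ker ∂_1 − rank ∂_2 = (19 − 8) − 8 = 3, and the invariant factors of ∂_2 are all 1, so H_1 = Z^3.
  H_2: rank ker ∂_2 − rank ∂_3 = (8 − 8) − 0 = 0, and there is no ∂_3, so H_2 = 0.

As a check, the Euler characteristic is 9 − 19 + 8 = -2, which agrees with 1 − 3 + 0 = -2.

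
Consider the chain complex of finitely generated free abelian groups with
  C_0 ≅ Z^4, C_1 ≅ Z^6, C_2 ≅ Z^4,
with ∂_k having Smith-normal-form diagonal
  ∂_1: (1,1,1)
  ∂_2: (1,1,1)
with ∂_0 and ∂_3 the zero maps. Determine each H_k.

H_0 ≅ Z,  H_1 = 0,  H_2 ≅ Z.

H_0: b_0 = 4 − 0 − 3 = 1; torsion from ∂_1 factors > 1: none. So H_0 ≅ Z.
H_1: b_1 = 6 − 3 − 3 = 0; torsion from ∂_2 factors > 1: none. So H_1 ≅ 0.
H_2: b_2 = 4 − 3 − 0 = 1; torsion from ∂_3 factors > 1: none. So H_2 ≅ Z.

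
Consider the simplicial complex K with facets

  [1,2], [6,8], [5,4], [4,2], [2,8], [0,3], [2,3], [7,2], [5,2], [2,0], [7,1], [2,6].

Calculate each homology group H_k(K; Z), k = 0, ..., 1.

H_0 ≅ Z,  H_1 ≅ Z^4.

Take the total order 0 < 1 < 2 < 3 < 4 < 5 < 6 < 7 < 8 on the vertex set. Then K (dimension 1) consists of the simplices:

  0-simplices (9): [0], [1], [2], [3], [4], [5], [6], [7], [8]
  1-simplices (12): [0,2], [0,3], [1,2], [1,7], [2,3], [2,4], [2,5], [2,6], [2,7], [2,8], [4,5], [6,8]

giving chain groups C_0 ≅ Z^9, C_1 ≅ Z^12.

∂_1: C_1 → C_0 is given by ∂[p,q] = [q] − [p]. For instance
  ∂[2,6] = [6] − [2].
The 9×12 boundary matrix has rank 8 and Smith normal form diag(1,1,1,1,1,1,1,1).

Reading off H_k = ker ∂_k / im ∂_{k+1}:

  H_0: rank C_0 − rank ∂_1 = 9 − 8 = 1, and the invariant factors of ∂_1 are all 1, so H_0 ≅ Z.
  H_1: rank ker ∂_1 − rank ∂_2 = (12 − 8) − 0 = 4, and there is no ∂_2, so H_1 ≅ Z^4.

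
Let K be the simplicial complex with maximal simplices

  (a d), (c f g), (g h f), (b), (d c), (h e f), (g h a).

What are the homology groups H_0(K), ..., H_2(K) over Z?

H_0 ≅ Z^2,  H_1 ≅ Z,  H_2 = 0.

K has 8 vertices, 11 edges, 4 triangles.
rank ∂_0 = 0, rank ∂_1 = 6 ⇒ b_0 = 8 − 0 − 6 = 2; all invariant factors of ∂_1 are 1 so no torsion. So H_0 = Z^2.
rank ∂_1 = 6, rank ∂_2 = 4 ⇒ b_1 = 11 − 6 − 4 = 1; all invariant factors of ∂_2 are 1 so no torsion. So H_1 = Z.
rank ∂_2 = 4, rank ∂_3 = 0 ⇒ b_2 = 4 − 4 − 0 = 0. So H_2 = 0.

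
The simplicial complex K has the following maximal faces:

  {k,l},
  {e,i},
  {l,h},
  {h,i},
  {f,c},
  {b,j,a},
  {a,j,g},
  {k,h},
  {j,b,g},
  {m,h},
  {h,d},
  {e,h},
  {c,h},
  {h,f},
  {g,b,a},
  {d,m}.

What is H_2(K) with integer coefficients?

H_2 ≅ Z.

Take the total order a < b < c < d < e < f < g < h < i < j < k < l < m on the vertex set. Then K (dimension 2) consists of the simplices:

  0-simplices (13): a, b, c, d, e, f, g, h, i, j, k, l, m
  1-simplices (18): ab, ag, aj, bg, bj, cf, ch, dh, dm, eh, ei, fh, gj, hi, hk, hl, hm, kl
  2-simplices (4): abg, abj, agj, bgj

Hence C_0 ≅ Z^13, C_1 ≅ Z^18, C_2 ≅ Z^4.

∂_1: C_1 → C_0 sends each edge [p,q] (with p < q) to q − p.
The 13×18 boundary matrix has rank 11 and Smith normal form diag(1,1,1,1,1,1,1,1,1,1,1).

∂_2: C_2 → C_1 maps a triangle to the signed sum of its edges. For instance
  ∂bgj = gj − bj + bg,
  ∂abj = bj − aj + ab.
As a 18×4 matrix over Z this has rank 3, with invariant factors (1,1,1).

Reading off H_k = ker ∂_k / im ∂_{k+1}:

  H_2: rank ker ∂_2 − rank ∂_3 = (4 − 3) − 0 = 1, and there is no ∂_3, so H_2 = Z.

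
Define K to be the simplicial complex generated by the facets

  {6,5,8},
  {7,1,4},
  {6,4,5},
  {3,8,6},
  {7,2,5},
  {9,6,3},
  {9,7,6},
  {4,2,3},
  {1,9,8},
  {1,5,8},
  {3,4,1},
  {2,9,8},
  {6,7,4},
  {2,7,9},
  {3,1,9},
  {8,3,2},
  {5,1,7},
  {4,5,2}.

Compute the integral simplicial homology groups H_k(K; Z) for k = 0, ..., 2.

H_0 = Z,  H_1 = Z ⊕ Z/2Z,  H_2 = 0.

We work with the vertex ordering 1 < 2 < 3 < 4 < 5 < 6 < 7 < 8 < 9. The simplices of K, each written with vertices in increasing order, are:

  0-simplices (9): [1], [2], [3], [4], [5], [6], [7], [8], [9]
  1-simplices (27): (27 of them)
  2-simplices (18): [1,3,4], [1,3,9], [1,4,7], [1,5,7], [1,5,8], [1,8,9], [2,3,4], [2,3,8], [2,4,5], [2,5,7], [2,7,9], [2,8,9], [3,6,8], [3,6,9], [4,5,6], [4,6,7], [5,6,8], [6,7,9]

giving chain groups C_0 ≅ Z^9, C_1 ≅ Z^27, C_2 ≅ Z^18.

Boundary ∂_1: C_1 → C_0 sends each edge [p,q] (with p < q) to q − p. For instance
  ∂[4,6] = [6] − [4].
The 9×27 boundary matrix has rank 8 and Smith normal form diag(1,1,1,1,1,1,1,1).

∂_2: C_2 → C_1 maps a triangle to the signed sum of its edges. For instance
  ∂[4,6,7] = [6,7] − [4,7] + [4,6],
  ∂[1,5,8] = [5,8] − [1,8] + [1,5].
The resulting 27×18 matrix has rank 18, and its Smith normal form has invariant factors (1,1,1,1,1,1,1,1,1,1,1,1,1,1,1,1,1,2).

Reading off H_k = ker ∂_k / im ∂_{k+1}:

  H_0: rank C_0 − rank ∂_1 = 9 − 8 = 1, and the invariant factors of ∂_1 are all 1, so H_0 = Z.
  H_1: rank ker ∂_1 − rank ∂_2 = (27 − 8) − 18 = 1, and ∂_2 has invariant factor 2 > 1, so H_1 = Z ⊕ Z/2Z.
  H_2: rank ker ∂_2 − rank ∂_3 = (18 − 18) − 0 = 0, and there is no ∂_3, so H_2 = 0.

As a check, the Euler characteristic is 9 − 27 + 18 = 0, which agrees with 1 − 1 + 0 = 0.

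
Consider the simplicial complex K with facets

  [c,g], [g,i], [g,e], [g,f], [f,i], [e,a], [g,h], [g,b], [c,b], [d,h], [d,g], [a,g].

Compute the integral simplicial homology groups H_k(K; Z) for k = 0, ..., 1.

H_0 = Z,  H_1 = Z^4.

Order the vertices as a < b < c < d < e < f < g < h < i. Listing each simplex with vertices in this order, K has dimension 1 with simplices:

  0-simplices (9): a, b, c, d, e, f, g, h, i
  1-simplices (12): ae, ag, bc, bg, cg, dg, dh, eg, fg, fi, gh, gi

Hence C_0 ≅ Z^9, C_1 ≅ Z^12.

Boundary ∂_1: C_1 → C_0 maps an edge to its endpoints' difference, ∂[p,q] = q − p.
The 9×12 boundary matrix has rank 8 and Smith normal form diag(1,1,1,1,1,1,1,1).

Computing H_k = (kernel of ∂_k) / (image of ∂_{k+1}):

  H_0: rank C_0 − rank ∂_1 = 9 − 8 = 1, and the invariant factors of ∂_1 are all 1, so H_0 ≅ Z.
  H_1: rank ker ∂_1 − rank ∂_2 = (12 − 8) − 0 = 4, and there is no ∂_2, so H_1 ≅ Z^4.

As a check, the Euler characteristic is 9 − 12 = -3, which agrees with 1 − 4 = -3.
(K is a triangulation of a wedge of 4 circles.)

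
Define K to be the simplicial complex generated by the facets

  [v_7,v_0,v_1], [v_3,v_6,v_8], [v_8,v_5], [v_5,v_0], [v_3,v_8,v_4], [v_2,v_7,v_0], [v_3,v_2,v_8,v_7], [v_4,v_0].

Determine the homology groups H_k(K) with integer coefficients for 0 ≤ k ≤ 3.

H_0 ≅ Z,  H_1 ≅ Z^2,  H_2 = 0,  H_3 = 0.

We work with the vertex ordering v_0 < v_1 < v_2 < v_3 < v_4 < v_5 < v_6 < v_7 < v_8. The simplices of K, each written with vertices in increasing order, are:

  0-simplices (9): [v_0], [v_1], [v_2], [v_3], [v_4], [v_5], [v_6], [v_7], [v_8]
  1-simplices (17): (17 of them)
  2-simplices (8): [v_0,v_1,v_7], [v_0,v_2,v_7], [v_2,v_3,v_7], [v_2,v_3,v_8], [v_2,v_7,v_8], [v_3,v_4,v_8], [v_3,v_6,v_8], [v_3,v_7,v_8]
  3-simplices (1): [v_2,v_3,v_7,v_8]

giving chain groups C_0 ≅ Z^9, C_1 ≅ Z^17, C_2 ≅ Z^8, C_3 ≅ Z^1.

Boundary ∂_1: C_1 → C_0 sends each edge [p,q] (with p < q) to q − p. For instance
  ∂[v_2,v_3] = [v_3] − [v_2].
This gives a 9×17 integer matrix of rank 8; reducing to Smith normal form yields diagonal entries (1,1,1,1,1,1,1,1).

Boundary ∂_2: C_2 → C_1 acts by ∂[p,q,r] = [q,r] − [p,r] + [p,q]. For instance
  ∂[v_0,v_2,v_7] = [v_2,v_7] − [v_0,v_7] + [v_0,v_2],
  ∂[v_0,v_1,v_7] = [v_1,v_7] − [v_0,v_7] + [v_0,v_1].
The resulting 17×8 matrix has rank 7, and its Smith normal form has invariant factors (1,1,1,1,1,1,1).

Boundary ∂_3: C_3 → C_2 sends each 3-simplex σ to the alternating sum Σ_i (−1)^i (σ with its i-th vertex removed). For instance
  ∂[v_2,v_3,v_7,v_8] = [v_3,v_7,v_8] − [v_2,v_7,v_8] + [v_2,v_3,v_8] − [v_2,v_3,v_7].
This gives a 8×1 integer matrix of rank 1; reducing to Smith normal form yields diagonal entries (1).

From H_k ≅ ker(∂_k) / im(∂_{k+1}) we obtain:

  H_0: rank C_0 − rank ∂_1 = 9 − 8 = 1, and the invariant factors of ∂_1 are all 1, so H_0 ≅ Z.
  H_1: rank ker ∂_1 − rank ∂_2 = (17 − 8) − 7 = 2, and the invariant factors of ∂_2 are all 1, so H_1 ≅ Z^2.
  H_2: rank ker ∂_2 − rank ∂_3 = (8 − 7) − 1 = 0, and the invariant factors of ∂_3 are all 1, so H_2 ≅ 0.
  H_3: rank ker ∂_3 − rank ∂_4 = (1 − 1) − 0 = 0, and there is no ∂_4, so H_3 ≅ 0.

As a check, the Euler characteristic is 9 − 17 + 8 − 1 = -1, which agrees with 1 − 2 + 0 − 0 = -1.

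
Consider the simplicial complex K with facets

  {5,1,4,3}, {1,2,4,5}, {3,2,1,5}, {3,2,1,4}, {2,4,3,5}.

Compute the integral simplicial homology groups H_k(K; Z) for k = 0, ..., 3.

K has 5 vertices, 10 edges, 10 triangles, 5 3-simplices.
rank ∂_0 = 0, rank ∂_1 = 4 ⇒ b_0 = 5 − 0 − 4 = 1; all invariant factors of ∂_1 are 1 so no torsion. So H_0 = Z.
rank ∂_1 = 4, rank ∂_2 = 6 ⇒ b_1 = 10 − 4 − 6 = 0; all invariant factors of ∂_2 are 1 so no torsion. So H_1 = 0.
rank ∂_2 = 6, rank ∂_3 = 4 ⇒ b_2 = 10 − 6 − 4 = 0; all invariant factors of ∂_3 are 1 so no torsion. So H_2 = 0.
rank ∂_3 = 4, rank ∂_4 = 0 ⇒ b_3 = 5 − 4 − 0 = 1. So H_3 = Z.

H_0 = Z,  H_1 = 0,  H_2 = 0,  H_3 = Z.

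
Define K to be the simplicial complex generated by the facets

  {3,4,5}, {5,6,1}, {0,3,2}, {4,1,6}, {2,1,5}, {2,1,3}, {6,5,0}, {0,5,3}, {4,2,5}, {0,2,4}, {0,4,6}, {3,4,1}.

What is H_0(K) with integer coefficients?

H_0 = Z.

K has 7 vertices, 18 edges, 12 triangles.
rank ∂_0 = 0, rank ∂_1 = 6 ⇒ b_0 = 7 − 0 − 6 = 1; all invariant factors of ∂_1 are 1 so no torsion. So H_0 ≅ Z.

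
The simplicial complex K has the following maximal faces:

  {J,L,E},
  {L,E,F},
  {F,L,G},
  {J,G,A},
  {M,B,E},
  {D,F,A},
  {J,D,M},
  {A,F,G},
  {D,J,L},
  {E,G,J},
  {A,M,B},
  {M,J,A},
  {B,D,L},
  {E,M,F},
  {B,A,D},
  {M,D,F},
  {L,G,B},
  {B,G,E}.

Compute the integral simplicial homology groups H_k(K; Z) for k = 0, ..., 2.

H_0 ≅ Z,  H_1 ≅ Z ⊕ Z/2Z,  H_2 = 0.

Take the total order A < B < D < E < F < G < J < L < M on the vertex set. Then K (dimension 2) consists of the simplices:

  0-simplices (9): A, B, D, E, F, G, J, L, M
  1-simplices (27): AB, AD, AF, AG, AJ, AM, BD, BE, BG, BL, BM, DF, DJ, DL, DM, EF, EG, EJ, EL, EM, FG, FL, FM, GJ, GL, JL, JM
  2-simplices (18): ABD, ABM, ADF, AFG, AGJ, AJM, BDL, BEG, BEM, BGL, DFM, DJL, DJM, EFL, EFM, EGJ, EJL, FGL

so the chain groups are C_0 ≅ Z^9, C_1 ≅ Z^27, C_2 ≅ Z^18.

Boundary ∂_1: C_1 → C_0 sends each edge [p,q] (with p < q) to q − p.
The 9×27 boundary matrix has rank 8 and Smith normal form diag(1,1,1,1,1,1,1,1).

∂_2: C_2 → C_1 sends each 2-simplex [p,q,r] to [q,r] − [p,r] + [p,q]. For instance
  ∂BEG = EG − BG + BE,
  ∂FGL = GL − FL + FG.
As a 27×18 matrix over Z this has rank 18, with invariant factors (1,1,1,1,1,1,1,1,1,1,1,1,1,1,1,1,1,2).

From H_k ≅ ker(∂_k) / im(∂_{k+1}) we obtain:

  H_0: rank C_0 − rank ∂_1 = 9 − 8 = 1, and the invariant factors of ∂_1 are all 1, so H_0 = Z.
  H_1: rank ker ∂_1 − rank ∂_2 = (27 − 8) − 18 = 1, and ∂_2 has invariant factor 2 > 1, so H_1 = Z ⊕ Z/2Z.
  H_2: rank ker ∂_2 − rank ∂_3 = (18 − 18) − 0 = 0, and there is no ∂_3, so H_2 = 0.

(K is a triangulation of the Klein bottle.)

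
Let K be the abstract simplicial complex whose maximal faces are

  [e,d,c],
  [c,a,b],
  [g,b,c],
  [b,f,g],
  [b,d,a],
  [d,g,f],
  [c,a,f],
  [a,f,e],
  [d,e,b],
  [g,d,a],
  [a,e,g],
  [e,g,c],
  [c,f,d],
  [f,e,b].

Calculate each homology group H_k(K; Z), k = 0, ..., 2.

H_0 ≅ Z,  H_1 ≅ Z^2,  H_2 ≅ Z.

We work with the vertex ordering a < b < c < d < e < f < g. The simplices of K, each written with vertices in increasing order, are:

  0-simplices (7): a, b, c, d, e, f, g
  1-simplices (21): ab, ac, ad, ae, af, ag, bc, bd, be, bf, bg, cd, ce, cf, cg, de, df, dg, ef, eg, fg
  2-simplices (14): abc, abd, acf, adg, aef, aeg, bcg, bde, bef, bfg, cde, cdf, ceg, dfg

giving chain groups C_0 ≅ Z^7, C_1 ≅ Z^21, C_2 ≅ Z^14.

The boundary map ∂_1: C_1 → C_0 maps an edge to its endpoints' difference, ∂[p,q] = q − p.
This gives a 7×21 integer matrix of rank 6; reducing to Smith normal form yields diagonal entries (1,1,1,1,1,1).

∂_2: C_2 → C_1 acts by ∂[p,q,r] = [q,r] − [p,r] + [p,q]. For instance
  ∂adg = dg − ag + ad,
  ∂bef = ef − bf + be.
As a 21×14 matrix over Z this has rank 13, with invariant factors (1,1,1,1,1,1,1,1,1,1,1,1,1).

Reading off H_k = ker ∂_k / im ∂_{k+1}:

  H_0: rank C_0 − rank ∂_1 = 7 − 6 = 1, and the invariant factors of ∂_1 are all 1, so H_0 ≅ Z.
  H_1: rank ker ∂_1 − rank ∂_2 = (21 − 6) − 13 = 2, and the invariant factors of ∂_2 are all 1, so H_1 ≅ Z^2.
  H_2: rank ker ∂_2 − rank ∂_3 = (14 − 13) − 0 = 1, and there is no ∂_3, so H_2 ≅ Z.

As a check, the Euler characteristic is 7 − 21 + 14 = 0, which agrees with 1 − 2 + 1 = 0.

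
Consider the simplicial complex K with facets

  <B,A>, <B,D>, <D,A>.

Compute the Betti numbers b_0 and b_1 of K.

b_0 = 1, b_1 = 1.

Take the total order A < B < D on the vertex set. Then K (dimension 1) consists of the simplices:

  0-simplices (3): A, B, D
  1-simplices (3): AB, AD, BD

so the chain groups are C_0 ≅ Z^3, C_1 ≅ Z^3.

The boundary map ∂_1: C_1 → C_0 sends each edge [p,q] (with p < q) to q − p.
This gives a 3×3 integer matrix of rank 2; reducing to Smith normal form yields diagonal entries (1,1).

Now H_k = ker ∂_k / im ∂_{k+1}, so:

  H_0: rank C_0 − rank ∂_1 = 3 − 2 = 1, and the invariant factors of ∂_1 are all 1, so H_0 = Z.
  H_1: rank ker ∂_1 − rank ∂_2 = (3 − 2) − 0 = 1, and there is no ∂_2, so H_1 = Z.

(K is a triangulation of the circle S^1.)

Hence the Betti numbers are b_0 = 1, b_1 = 1.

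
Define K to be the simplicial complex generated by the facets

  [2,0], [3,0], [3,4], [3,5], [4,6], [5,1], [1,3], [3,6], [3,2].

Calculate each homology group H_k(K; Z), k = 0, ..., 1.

H_0 = Z,  H_1 = Z^3.

We work with the vertex ordering 0 < 1 < 2 < 3 < 4 < 5 < 6. The simplices of K, each written with vertices in increasing order, are:

  0-simplices (7): [0], [1], [2], [3], [4], [5], [6]
  1-simplices (9): [0,2], [0,3], [1,3], [1,5], [2,3], [3,4], [3,5], [3,6], [4,6]

Hence C_0 ≅ Z^7, C_1 ≅ Z^9.

∂_1: C_1 → C_0 maps an edge to its endpoints' difference, ∂[p,q] = q − p. For instance
  ∂[4,6] = [6] − [4].
The 7×9 boundary matrix has rank 6 and Smith normal form diag(1,1,1,1,1,1).

Reading off H_k = ker ∂_k / im ∂_{k+1}:

  H_0: rank C_0 − rank ∂_1 = 7 − 6 = 1, and the invariant factors of ∂_1 are all 1, so H_0 = Z.
  H_1: rank ker ∂_1 − rank ∂_2 = (9 − 6) − 0 = 3, and there is no ∂_2, so H_1 = Z^3.

(K is a triangulation of a wedge of 3 circles.)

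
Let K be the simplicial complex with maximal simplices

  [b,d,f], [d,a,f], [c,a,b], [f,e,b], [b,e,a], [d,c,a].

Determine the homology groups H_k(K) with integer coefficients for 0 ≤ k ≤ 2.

K has 6 vertices, 12 edges, 6 triangles.
rank ∂_0 = 0, rank ∂_1 = 5 ⇒ b_0 = 6 − 0 − 5 = 1; all invariant factors of ∂_1 are 1 so no torsion. So H_0 ≅ Z.
rank ∂_1 = 5, rank ∂_2 = 6 ⇒ b_1 = 12 − 5 − 6 = 1; all invariant factors of ∂_2 are 1 so no torsion. So H_1 ≅ Z.
rank ∂_2 = 6, rank ∂_3 = 0 ⇒ b_2 = 6 − 6 − 0 = 0. So H_2 ≅ 0.

H_0 = Z,  H_1 = Z,  H_2 = 0.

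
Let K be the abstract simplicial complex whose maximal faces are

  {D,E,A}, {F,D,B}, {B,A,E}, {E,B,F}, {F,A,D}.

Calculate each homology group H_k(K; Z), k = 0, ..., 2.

K has 5 vertices, 10 edges, 5 triangles.
rank ∂_0 = 0, rank ∂_1 = 4 ⇒ b_0 = 5 − 0 − 4 = 1; all invariant factors of ∂_1 are 1 so no torsion. So H_0 ≅ Z.
rank ∂_1 = 4, rank ∂_2 = 5 ⇒ b_1 = 10 − 4 − 5 = 1; all invariant factors of ∂_2 are 1 so no torsion. So H_1 ≅ Z.
rank ∂_2 = 5, rank ∂_3 = 0 ⇒ b_2 = 5 − 5 − 0 = 0. So H_2 ≅ 0.

H_0 ≅ Z,  H_1 ≅ Z,  H_2 = 0.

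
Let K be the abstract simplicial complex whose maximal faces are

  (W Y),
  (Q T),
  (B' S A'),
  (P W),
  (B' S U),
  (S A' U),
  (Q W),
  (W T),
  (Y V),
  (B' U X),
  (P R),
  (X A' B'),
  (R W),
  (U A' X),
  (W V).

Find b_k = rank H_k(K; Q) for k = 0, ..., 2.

Order the vertices as P < Q < R < S < T < U < V < W < X < Y < A' < B'. Listing each simplex with vertices in this order, K has dimension 2 with simplices:

  0-simplices (12): [P], [Q], [R], [S], [T], [U], [V], [W], [X], [Y], [A'], [B']
  1-simplices (18): [P,R], [P,W], [Q,T], [Q,W], [R,W], [S,U], [S,A'], [S,B'], [T,W], [U,X], [U,A'], [U,B'], [V,W], [V,Y], [W,Y], [X,A'], [X,B'], [A',B']
  2-simplices (6): [S,U,A'], [S,U,B'], [S,A',B'], [U,X,A'], [U,X,B'], [X,A',B']

giving chain groups C_0 ≅ Z^12, C_1 ≅ Z^18, C_2 ≅ Z^6.

∂_1: C_1 → C_0 sends each edge [p,q] (with p < q) to q − p. For instance
  ∂[X,A'] = [A'] − [X].
This gives a 12×18 integer matrix of rank 10; reducing to Smith normal form yields diagonal entries (1,1,1,1,1,1,1,1,1,1).

∂_2: C_2 → C_1 sends each 2-simplex [p,q,r] to [q,r] − [p,r] + [p,q]. For instance
  ∂[U,X,A'] = [X,A'] − [U,A'] + [U,X],
  ∂[X,A',B'] = [A',B'] − [X,B'] + [X,A'].
As a 18×6 matrix over Z this has rank 5, with invariant factors (1,1,1,1,1).

Reading off H_k = ker ∂_k / im ∂_{k+1}:

  H_0: rank C_0 − rank ∂_1 = 12 − 10 = 2, and the invariant factors of ∂_1 are all 1, so H_0 = Z^2.
  H_1: rank ker ∂_1 − rank ∂_2 = (18 − 10) − 5 = 3, and the invariant factors of ∂_2 are all 1, so H_1 = Z^3.
  H_2: rank ker ∂_2 − rank ∂_3 = (6 − 5) − 0 = 1, and there is no ∂_3, so H_2 = Z.

Hence the Betti numbers are b_0 = 2, b_1 = 3, b_2 = 1.

b_0 = 2, b_1 = 3, b_2 = 1.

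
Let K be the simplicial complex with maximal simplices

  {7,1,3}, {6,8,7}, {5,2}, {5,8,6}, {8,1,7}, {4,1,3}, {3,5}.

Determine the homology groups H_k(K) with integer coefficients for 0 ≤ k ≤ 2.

Fix the vertex order 1 < 2 < 3 < 4 < 5 < 6 < 7 < 8 and write every simplex with vertices in increasing order. Then dim K = 2 and the simplices of K are:

  0-simplices (8): [1], [2], [3], [4], [5], [6], [7], [8]
  1-simplices (13): [1,3], [1,4], [1,7], [1,8], [2,5], [3,4], [3,5], [3,7], [5,6], [5,8], [6,7], [6,8], [7,8]
  2-simplices (5): [1,3,4], [1,3,7], [1,7,8], [5,6,8], [6,7,8]

giving chain groups C_0 ≅ Z^8, C_1 ≅ Z^13, C_2 ≅ Z^5.

Boundary ∂_1: C_1 → C_0 is given by ∂[p,q] = [q] − [p].
The resulting 8×13 matrix has rank 7, and its Smith normal form has invariant factors (1,1,1,1,1,1,1).

Boundary ∂_2: C_2 → C_1 acts by ∂[p,q,r] = [q,r] − [p,r] + [p,q]. For instance
  ∂[5,6,8] = [6,8] − [5,8] + [5,6],
  ∂[1,3,7] = [3,7] − [1,7] + [1,3].
This gives a 13×5 integer matrix of rank 5; reducing to Smith normal form yields diagonal entries (1,1,1,1,1).

Now H_k = ker ∂_k / im ∂_{k+1}, so:

  H_0: rank C_0 − rank ∂_1 = 8 − 7 = 1, and the invariant factors of ∂_1 are all 1, so H_0 = Z.
  H_1: rank ker ∂_1 − rank ∂_2 = (13 − 7) − 5 = 1, and the invariant factors of ∂_2 are all 1, so H_1 = Z.
  H_2: rank ker ∂_2 − rank ∂_3 = (5 − 5) − 0 = 0, and there is no ∂_3, so H_2 = 0.

As a check, the Euler characteristic is 8 − 13 + 5 = 0, which agrees with 1 − 1 + 0 = 0.

H_0 = Z,  H_1 = Z,  H_2 = 0.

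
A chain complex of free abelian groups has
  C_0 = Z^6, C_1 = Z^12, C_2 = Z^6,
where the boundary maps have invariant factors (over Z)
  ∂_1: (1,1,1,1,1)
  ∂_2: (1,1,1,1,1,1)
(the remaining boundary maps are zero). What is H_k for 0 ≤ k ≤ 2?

H_0: b_0 = 6 − 0 − 5 = 1; torsion from ∂_1 factors > 1: none. So H_0 ≅ Z.
H_1: b_1 = 12 − 5 − 6 = 1; torsion from ∂_2 factors > 1: none. So H_1 ≅ Z.
H_2: b_2 = 6 − 6 − 0 = 0; torsion from ∂_3 factors > 1: none. So H_2 ≅ 0.

H_0 ≅ Z,  H_1 ≅ Z,  H_2 = 0.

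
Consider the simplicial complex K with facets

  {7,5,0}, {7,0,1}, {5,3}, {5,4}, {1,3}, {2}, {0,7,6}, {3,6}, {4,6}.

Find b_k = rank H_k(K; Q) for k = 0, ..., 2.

We work with the vertex ordering 0 < 1 < 2 < 3 < 4 < 5 < 6 < 7. The simplices of K, each written with vertices in increasing order, are:

  0-simplices (8): [0], [1], [2], [3], [4], [5], [6], [7]
  1-simplices (12): [0,1], [0,5], [0,6], [0,7], [1,3], [1,7], [3,5], [3,6], [4,5], [4,6], [5,7], [6,7]
  2-simplices (3): [0,1,7], [0,5,7], [0,6,7]

Hence C_0 ≅ Z^8, C_1 ≅ Z^12, C_2 ≅ Z^3.

Boundary ∂_1: C_1 → C_0 maps an edge to its endpoints' difference, ∂[p,q] = q − p. For instance
  ∂[1,7] = [7] − [1].
As a 8×12 matrix over Z this has rank 6, with invariant factors (1,1,1,1,1,1).

Boundary ∂_2: C_2 → C_1 acts by ∂[p,q,r] = [q,r] − [p,r] + [p,q]. For instance
  ∂[0,6,7] = [6,7] − [0,7] + [0,6],
  ∂[0,1,7] = [1,7] − [0,7] + [0,1].
The resulting 12×3 matrix has rank 3, and its Smith normal form has invariant factors (1,1,1).

Now H_k = ker ∂_k / im ∂_{k+1}, so:

  H_0: rank C_0 − rank ∂_1 = 8 − 6 = 2, and the invariant factors of ∂_1 are all 1, so H_0 = Z^2.
  H_1: rank ker ∂_1 − rank ∂_2 = (12 − 6) − 3 = 3, and the invariant factors of ∂_2 are all 1, so H_1 = Z^3.
  H_2: rank ker ∂_2 − rank ∂_3 = (3 − 3) − 0 = 0, and there is no ∂_3, so H_2 = 0.

Hence the Betti numbers are b_0 = 2, b_1 = 3, b_2 = 0.

b_0 = 2, b_1 = 3, b_2 = 0.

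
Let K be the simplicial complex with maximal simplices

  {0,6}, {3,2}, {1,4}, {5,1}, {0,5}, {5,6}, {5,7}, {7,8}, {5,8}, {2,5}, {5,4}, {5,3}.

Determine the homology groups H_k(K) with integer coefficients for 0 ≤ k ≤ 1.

Order the vertices as 0 < 1 < 2 < 3 < 4 < 5 < 6 < 7 < 8. Listing each simplex with vertices in this order, K has dimension 1 with simplices:

  0-simplices (9): [0], [1], [2], [3], [4], [5], [6], [7], [8]
  1-simplices (12): [0,5], [0,6], [1,4], [1,5], [2,3], [2,5], [3,5], [4,5], [5,6], [5,7], [5,8], [7,8]

Hence C_0 ≅ Z^9, C_1 ≅ Z^12.

∂_1: C_1 → C_0 sends each edge [p,q] (with p < q) to q − p. For instance
  ∂[5,8] = [8] − [5].
The 9×12 boundary matrix has rank 8 and Smith normal form diag(1,1,1,1,1,1,1,1).

Reading off H_k = ker ∂_k / im ∂_{k+1}:

  H_0: rank C_0 − rank ∂_1 = 9 − 8 = 1, and the invariant factors of ∂_1 are all 1, so H_0 ≅ Z.
  H_1: rank ker ∂_1 − rank ∂_2 = (12 − 8) − 0 = 4, and there is no ∂_2, so H_1 ≅ Z^4.

(K is a triangulation of a wedge of 4 circles.)

H_0 = Z,  H_1 = Z^4.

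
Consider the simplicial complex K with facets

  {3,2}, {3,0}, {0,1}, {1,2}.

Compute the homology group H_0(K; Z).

We work with the vertex ordering 0 < 1 < 2 < 3. The simplices of K, each written with vertices in increasing order, are:

  0-simplices (4): [0], [1], [2], [3]
  1-simplices (4): [0,1], [0,3], [1,2], [2,3]

so the chain groups are C_0 ≅ Z^4, C_1 ≅ Z^4.

Boundary ∂_1: C_1 → C_0 is given by ∂[p,q] = [q] − [p].
The resulting 4×4 matrix has rank 3, and its Smith normal form has invariant factors (1,1,1).

Now H_k = ker ∂_k / im ∂_{k+1}, so:

  H_0: rank C_0 − rank ∂_1 = 4 − 3 = 1, and the invariant factors of ∂_1 are all 1, so H_0 ≅ Z.

H_0 = Z.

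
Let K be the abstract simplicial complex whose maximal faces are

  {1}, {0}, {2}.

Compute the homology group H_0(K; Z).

Order the vertices as 0 < 1 < 2. Listing each simplex with vertices in this order, K has dimension 0 with simplices:

  0-simplices (3): [0], [1], [2]

giving chain groups C_0 ≅ Z^3.

Now H_k = ker ∂_k / im ∂_{k+1}, so:

  H_0: rank C_0 − rank ∂_1 = 3 − 0 = 3, and there is no ∂_1, so H_0 ≅ Z^3.

H_0 ≅ Z^3.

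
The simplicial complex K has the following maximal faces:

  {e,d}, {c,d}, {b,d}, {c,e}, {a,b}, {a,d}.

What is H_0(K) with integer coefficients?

H_0 ≅ Z.

Order the vertices as a < b < c < d < e. Listing each simplex with vertices in this order, K has dimension 1 with simplices:

  0-simplices (5): a, b, c, d, e
  1-simplices (6): ab, ad, bd, cd, ce, de

Hence C_0 ≅ Z^5, C_1 ≅ Z^6.

The boundary map ∂_1: C_1 → C_0 is given by ∂[p,q] = [q] − [p]. For instance
  ∂de = e − d.
The resulting 5×6 matrix has rank 4, and its Smith normal form has invariant factors (1,1,1,1).

Reading off H_k = ker ∂_k / im ∂_{k+1}:

  H_0: rank C_0 − rank ∂_1 = 5 − 4 = 1, and the invariant factors of ∂_1 are all 1, so H_0 ≅ Z.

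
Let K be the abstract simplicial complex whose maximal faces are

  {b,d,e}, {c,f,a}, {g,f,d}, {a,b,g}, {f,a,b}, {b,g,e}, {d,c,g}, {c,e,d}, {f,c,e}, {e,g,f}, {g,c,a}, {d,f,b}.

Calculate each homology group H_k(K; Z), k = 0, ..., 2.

H_0 = Z,  H_1 = Z/2Z,  H_2 = 0.

Take the total order a < b < c < d < e < f < g on the vertex set. Then K (dimension 2) consists of the simplices:

  0-simplices (7): a, b, c, d, e, f, g
  1-simplices (18): ab, ac, af, ag, bd, be, bf, bg, cd, ce, cf, cg, de, df, dg, ef, eg, fg
  2-simplices (12): abf, abg, acf, acg, bde, bdf, beg, cde, cdg, cef, dfg, efg

giving chain groups C_0 ≅ Z^7, C_1 ≅ Z^18, C_2 ≅ Z^12.

Boundary ∂_1: C_1 → C_0 sends each edge [p,q] (with p < q) to q − p. For instance
  ∂bd = d − b.
The 7×18 boundary matrix has rank 6 and Smith normal form diag(1,1,1,1,1,1).

∂_2: C_2 → C_1 sends each 2-simplex [p,q,r] to [q,r] − [p,r] + [p,q]. For instance
  ∂abf = bf − af + ab,
  ∂cdg = dg − cg + cd.
As a 18×12 matrix over Z this has rank 12, with invariant factors (1,1,1,1,1,1,1,1,1,1,1,2).

Now H_k = ker ∂_k / im ∂_{k+1}, so:

  H_0: rank C_0 − rank ∂_1 = 7 − 6 = 1, and the invariant factors of ∂_1 are all 1, so H_0 = Z.
  H_1: rank ker ∂_1 − rank ∂_2 = (18 − 6) − 12 = 0, and ∂_2 has invariant factor 2 > 1, so H_1 = Z/2Z.
  H_2: rank ker ∂_2 − rank ∂_3 = (12 − 12) − 0 = 0, and there is no ∂_3, so H_2 = 0.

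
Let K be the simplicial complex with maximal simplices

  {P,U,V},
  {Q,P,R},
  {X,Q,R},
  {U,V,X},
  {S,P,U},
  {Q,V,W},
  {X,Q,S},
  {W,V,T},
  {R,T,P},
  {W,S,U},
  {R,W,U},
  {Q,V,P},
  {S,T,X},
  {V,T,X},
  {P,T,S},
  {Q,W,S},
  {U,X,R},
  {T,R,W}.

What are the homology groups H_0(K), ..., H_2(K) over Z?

K has 9 vertices, 27 edges, 18 triangles.
rank ∂_0 = 0, rank ∂_1 = 8 ⇒ b_0 = 9 − 0 − 8 = 1; all invariant factors of ∂_1 are 1 so no torsion. So H_0 ≅ Z.
rank ∂_1 = 8, rank ∂_2 = 17 ⇒ b_1 = 27 − 8 − 17 = 2; all invariant factors of ∂_2 are 1 so no torsion. So H_1 ≅ Z^2.
rank ∂_2 = 17, rank ∂_3 = 0 ⇒ b_2 = 18 − 17 − 0 = 1. So H_2 ≅ Z.

H_0 = Z,  H_1 = Z^2,  H_2 = Z.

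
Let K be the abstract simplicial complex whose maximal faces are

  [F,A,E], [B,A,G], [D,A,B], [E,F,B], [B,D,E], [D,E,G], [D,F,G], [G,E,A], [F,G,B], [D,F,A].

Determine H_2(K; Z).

H_2 = 0.

Order the vertices as A < B < D < E < F < G. Listing each simplex with vertices in this order, K has dimension 2 with simplices:

  0-simplices (6): A, B, D, E, F, G
  1-simplices (15): AB, AD, AE, AF, AG, BD, BE, BF, BG, DE, DF, DG, EF, EG, FG
  2-simplices (10): ABD, ABG, ADF, AEF, AEG, BDE, BEF, BFG, DEG, DFG

Hence C_0 ≅ Z^6, C_1 ≅ Z^15, C_2 ≅ Z^10.

The boundary map ∂_1: C_1 → C_0 maps an edge to its endpoints' difference, ∂[p,q] = q − p. For instance
  ∂BG = G − B.
The 6×15 boundary matrix has rank 5 and Smith normal form diag(1,1,1,1,1).

Boundary ∂_2: C_2 → C_1 sends each 2-simplex [p,q,r] to [q,r] − [p,r] + [p,q]. For instance
  ∂BDE = DE − BE + BD,
  ∂AEF = EF − AF + AE.
As a 15×10 matrix over Z this has rank 10, with invariant factors (1,1,1,1,1,1,1,1,1,2).

Reading off H_k = ker ∂_k / im ∂_{k+1}:

  H_2: rank ker ∂_2 − rank ∂_3 = (10 − 10) − 0 = 0, and there is no ∂_3, so H_2 ≅ 0.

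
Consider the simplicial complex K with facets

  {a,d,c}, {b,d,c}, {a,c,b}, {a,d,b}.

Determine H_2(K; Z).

We work with the vertex ordering a < b < c < d. The simplices of K, each written with vertices in increasing order, are:

  0-simplices (4): a, b, c, d
  1-simplices (6): ab, ac, ad, bc, bd, cd
  2-simplices (4): abc, abd, acd, bcd

so the chain groups are C_0 ≅ Z^4, C_1 ≅ Z^6, C_2 ≅ Z^4.

The boundary map ∂_1: C_1 → C_0 sends each edge [p,q] (with p < q) to q − p. For instance
  ∂ab = b − a.
The 4×6 boundary matrix has rank 3 and Smith normal form diag(1,1,1).

Boundary ∂_2: C_2 → C_1 maps a triangle to the signed sum of its edges. For instance
  ∂bcd = cd − bd + bc,
  ∂acd = cd − ad + ac.
The resulting 6×4 matrix has rank 3, and its Smith normal form has invariant factors (1,1,1).

Reading off H_k = ker ∂_k / im ∂_{k+1}:

  H_2: rank ker ∂_2 − rank ∂_3 = (4 − 3) − 0 = 1, and there is no ∂_3, so H_2 = Z.

H_2 = Z.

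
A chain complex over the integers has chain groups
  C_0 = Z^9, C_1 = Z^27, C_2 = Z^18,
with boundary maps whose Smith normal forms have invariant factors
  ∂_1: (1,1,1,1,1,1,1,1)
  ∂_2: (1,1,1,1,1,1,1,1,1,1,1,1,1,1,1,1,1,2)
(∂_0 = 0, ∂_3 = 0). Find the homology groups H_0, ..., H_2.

H_0 = Z,  H_1 = Z ⊕ Z/2,  H_2 = 0.

H_0: b_0 = 9 − 0 − 8 = 1; torsion from ∂_1 factors > 1: none. So H_0 = Z.
H_1: b_1 = 27 − 8 − 18 = 1; torsion from ∂_2 factors > 1: [2]. So H_1 = Z ⊕ Z/2.
H_2: b_2 = 18 − 18 − 0 = 0; torsion from ∂_3 factors > 1: none. So H_2 = 0.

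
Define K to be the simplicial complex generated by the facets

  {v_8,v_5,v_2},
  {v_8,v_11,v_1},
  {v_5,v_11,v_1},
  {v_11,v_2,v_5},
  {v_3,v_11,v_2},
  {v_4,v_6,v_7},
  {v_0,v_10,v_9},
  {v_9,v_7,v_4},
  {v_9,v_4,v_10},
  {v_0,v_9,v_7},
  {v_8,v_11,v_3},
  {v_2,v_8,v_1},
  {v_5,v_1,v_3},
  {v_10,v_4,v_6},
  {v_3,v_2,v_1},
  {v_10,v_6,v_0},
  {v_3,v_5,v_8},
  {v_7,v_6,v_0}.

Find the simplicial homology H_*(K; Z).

Fix the vertex order v_0 < v_1 < v_2 < v_3 < v_4 < v_5 < v_6 < v_7 < v_8 < v_9 < v_10 < v_11 and write every simplex with vertices in increasing order. Then dim K = 2 and the simplices of K are:

  0-simplices (12): [v_0], [v_1], [v_2], [v_3], [v_4], [v_5], [v_6], [v_7], [v_8], [v_9], [v_10], [v_11]
  1-simplices (27): (27 of them)
  2-simplices (18): (18 of them)

so the chain groups are C_0 ≅ Z^12, C_1 ≅ Z^27, C_2 ≅ Z^18.

The boundary map ∂_1: C_1 → C_0 maps an edge to its endpoints' difference, ∂[p,q] = q − p. For instance
  ∂[v_1,v_11] = [v_11] − [v_1].
The resulting 12×27 matrix has rank 10, and its Smith normal form has invariant factors (1,1,1,1,1,1,1,1,1,1).

The boundary map ∂_2: C_2 → C_1 acts by ∂[p,q,r] = [q,r] − [p,r] + [p,q]. For instance
  ∂[v_3,v_5,v_8] = [v_5,v_8] − [v_3,v_8] + [v_3,v_5],
  ∂[v_1,v_2,v_8] = [v_2,v_8] − [v_1,v_8] + [v_1,v_2].
The resulting 27×18 matrix has rank 17, and its Smith normal form has invariant factors (1,1,1,1,1,1,1,1,1,1,1,1,1,1,1,1,2).

Reading off H_k = ker ∂_k / im ∂_{k+1}:

  H_0: rank C_0 − rank ∂_1 = 12 − 10 = 2, and the invariant factors of ∂_1 are all 1, so H_0 = Z^2.
  H_1: rank ker ∂_1 − rank ∂_2 = (27 − 10) − 17 = 0, and ∂_2 has invariant factor 2 > 1, so H_1 = Z/2.
  H_2: rank ker ∂_2 − rank ∂_3 = (18 − 17) − 0 = 1, and there is no ∂_3, so H_2 = Z.

As a check, the Euler characteristic is 12 − 27 + 18 = 3, which agrees with 2 − 0 + 1 = 3.

H_0 ≅ Z^2,  H_1 ≅ Z/2,  H_2 ≅ Z.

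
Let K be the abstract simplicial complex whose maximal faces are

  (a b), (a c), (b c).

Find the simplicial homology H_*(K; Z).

Take the total order a < b < c on the vertex set. Then K (dimension 1) consists of the simplices:

  0-simplices (3): a, b, c
  1-simplices (3): ab, ac, bc

giving chain groups C_0 ≅ Z^3, C_1 ≅ Z^3.

Boundary ∂_1: C_1 → C_0 is given by ∂[p,q] = [q] − [p].
The resulting 3×3 matrix has rank 2, and its Smith normal form has invariant factors (1,1).

Computing H_k = (kernel of ∂_k) / (image of ∂_{k+1}):

  H_0: rank C_0 − rank ∂_1 = 3 − 2 = 1, and the invariant factors of ∂_1 are all 1, so H_0 ≅ Z.
  H_1: rank ker ∂_1 − rank ∂_2 = (3 − 2) − 0 = 1, and there is no ∂_2, so H_1 ≅ Z.

(K is a triangulation of the circle S^1.)

H_0 ≅ Z,  H_1 ≅ Z.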